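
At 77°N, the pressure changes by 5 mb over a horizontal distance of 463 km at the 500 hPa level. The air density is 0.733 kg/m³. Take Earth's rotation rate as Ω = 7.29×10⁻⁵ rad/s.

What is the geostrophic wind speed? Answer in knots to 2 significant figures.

20 knots

Coriolis parameter at 77°N:
f = 2Ω sin φ = 2 × 7.29×10⁻⁵ × sin 77° = 1.42×10⁻⁴ s⁻¹
Pressure gradient: |∂P/∂n| = 500 Pa / 463000 m = 1.08×10⁻³ Pa/m
Geostrophic balance (pressure-gradient force = Coriolis force):
V_g = (1/(fρ)) |∂P/∂n| = 1.08×10⁻³ / (1.42×10⁻⁴ × 0.733) = 10.4 m/s
Converting: 10.4 m/s × 1.944 = 20 knots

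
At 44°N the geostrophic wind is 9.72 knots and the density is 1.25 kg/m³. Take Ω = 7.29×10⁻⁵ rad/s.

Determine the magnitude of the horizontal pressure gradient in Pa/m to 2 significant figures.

Coriolis parameter at 44°N:
f = 2Ω sin φ = 2 × 7.29×10⁻⁵ × sin 44° = 1.01×10⁻⁴ s⁻¹
Wind speed in SI: 9.72 knots = 5.00 m/s
Geostrophic balance rearranged: |∂P/∂n| = f ρ V_g
|∂P/∂n| = 1.01×10⁻⁴ × 1.25 × 5.00 = 6.33×10⁻⁴ Pa/m

6.3×10⁻⁴ Pa/m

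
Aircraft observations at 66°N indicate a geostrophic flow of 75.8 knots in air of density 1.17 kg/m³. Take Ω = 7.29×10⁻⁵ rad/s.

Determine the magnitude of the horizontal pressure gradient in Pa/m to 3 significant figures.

6.08×10⁻³ Pa/m

Coriolis parameter at 66°N:
f = 2Ω sin φ = 2 × 7.29×10⁻⁵ × sin 66° = 1.33×10⁻⁴ s⁻¹
Wind speed in SI: 75.8 knots = 39.0 m/s
Geostrophic balance rearranged: |∂P/∂n| = f ρ V_g
|∂P/∂n| = 1.33×10⁻⁴ × 1.17 × 39.0 = 6.08×10⁻³ Pa/m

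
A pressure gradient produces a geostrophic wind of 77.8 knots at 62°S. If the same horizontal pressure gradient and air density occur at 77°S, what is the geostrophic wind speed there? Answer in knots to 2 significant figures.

71 knots

With the same pressure gradient and density, V_g ∝ 1/f ∝ 1/sin φ.
V₂ = V₁ · sin φ₁ / sin φ₂ = 77.8 × sin 62° / sin 77°
V₂ = 77.8 × 0.8829/0.9744 = 71 knots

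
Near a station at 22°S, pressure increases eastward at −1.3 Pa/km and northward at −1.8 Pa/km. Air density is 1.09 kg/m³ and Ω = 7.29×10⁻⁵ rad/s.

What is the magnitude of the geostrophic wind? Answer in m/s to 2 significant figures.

Coriolis parameter at 22°S:
f = 2Ω sin φ = 2 × 7.29×10⁻⁵ × sin 22° = 5.46×10⁻⁵ s⁻¹
In the Southern Hemisphere f is negative: f = −5.46×10⁻⁵ s⁻¹.
Component geostrophic relations (x east, y north):
u_g = −(1/(fρ)) ∂P/∂y,  v_g = (1/(fρ)) ∂P/∂x
u_g = −(−1.8×10⁻³)/(−5.46×10⁻⁵ × 1.09) = −30.2 m/s;  v_g = (−1.3×10⁻³)/(−5.46×10⁻⁵ × 1.09) = 21.8 m/s
|V_g| = √(u_g² + v_g²) = 37.3 m/s

37 m/s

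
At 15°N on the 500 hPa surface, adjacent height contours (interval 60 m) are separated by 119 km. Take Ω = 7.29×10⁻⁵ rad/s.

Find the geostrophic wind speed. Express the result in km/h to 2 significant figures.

Coriolis parameter at 15°N:
f = 2Ω sin φ = 2 × 7.29×10⁻⁵ × sin 15° = 3.77×10⁻⁵ s⁻¹
Height gradient: |∂Z/∂n| = 60 m / 119000 m = 5.04×10⁻⁴
On a pressure surface, geostrophic balance gives V_g = (g/f)|∂Z/∂n|:
V_g = 9.81 × 5.04×10⁻⁴ / 3.77×10⁻⁵ = 131 m/s
Converting: 131 m/s × 3.6 = 470 km/h

470 km/h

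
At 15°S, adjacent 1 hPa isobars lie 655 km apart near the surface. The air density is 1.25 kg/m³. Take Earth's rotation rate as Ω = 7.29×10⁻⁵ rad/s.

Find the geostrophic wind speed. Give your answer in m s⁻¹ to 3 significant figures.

Coriolis parameter at 15°S:
f = 2Ω sin φ = 2 × 7.29×10⁻⁵ × sin 15° = 3.77×10⁻⁵ s⁻¹
Pressure gradient: |∂P/∂n| = 100 Pa / 655000 m = 1.53×10⁻⁴ Pa/m
Geostrophic balance (pressure-gradient force = Coriolis force):
V_g = (1/(fρ)) |∂P/∂n| = 1.53×10⁻⁴ / (3.77×10⁻⁵ × 1.25) = 3.24 m/s

3.24 m s⁻¹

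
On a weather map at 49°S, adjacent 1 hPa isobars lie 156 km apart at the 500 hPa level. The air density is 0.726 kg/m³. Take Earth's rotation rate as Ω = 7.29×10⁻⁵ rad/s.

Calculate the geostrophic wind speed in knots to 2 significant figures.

Coriolis parameter at 49°S:
f = 2Ω sin φ = 2 × 7.29×10⁻⁵ × sin 49° = 1.10×10⁻⁴ s⁻¹
Pressure gradient: |∂P/∂n| = 100 Pa / 156000 m = 6.41×10⁻⁴ Pa/m
Geostrophic balance (pressure-gradient force = Coriolis force):
V_g = (1/(fρ)) |∂P/∂n| = 6.41×10⁻⁴ / (1.10×10⁻⁴ × 0.726) = 8.02 m/s
Converting: 8.02 m/s × 1.944 = 16 knots

16 knots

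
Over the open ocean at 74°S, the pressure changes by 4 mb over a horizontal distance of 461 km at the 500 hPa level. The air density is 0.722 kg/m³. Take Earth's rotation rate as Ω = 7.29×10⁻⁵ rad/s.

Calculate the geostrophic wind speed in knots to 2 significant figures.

Coriolis parameter at 74°S:
f = 2Ω sin φ = 2 × 7.29×10⁻⁵ × sin 74° = 1.40×10⁻⁴ s⁻¹
Pressure gradient: |∂P/∂n| = 400 Pa / 461000 m = 8.68×10⁻⁴ Pa/m
Geostrophic balance (pressure-gradient force = Coriolis force):
V_g = (1/(fρ)) |∂P/∂n| = 8.68×10⁻⁴ / (1.40×10⁻⁴ × 0.722) = 8.57 m/s
Converting: 8.57 m/s × 1.944 = 17 knots

17 knots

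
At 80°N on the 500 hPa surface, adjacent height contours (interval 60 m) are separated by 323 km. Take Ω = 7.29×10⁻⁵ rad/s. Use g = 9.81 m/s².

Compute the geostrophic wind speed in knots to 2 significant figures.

Coriolis parameter at 80°N:
f = 2Ω sin φ = 2 × 7.29×10⁻⁵ × sin 80° = 1.44×10⁻⁴ s⁻¹
Height gradient: |∂Z/∂n| = 60 m / 323000 m = 1.86×10⁻⁴
On a pressure surface, geostrophic balance gives V_g = (g/f)|∂Z/∂n|:
V_g = 9.81 × 1.86×10⁻⁴ / 1.44×10⁻⁴ = 12.7 m/s
Converting: 12.7 m/s × 1.944 = 25 knots

25 knots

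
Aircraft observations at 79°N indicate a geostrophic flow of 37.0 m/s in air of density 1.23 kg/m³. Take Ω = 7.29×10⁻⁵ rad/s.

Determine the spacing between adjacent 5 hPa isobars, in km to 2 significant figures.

Coriolis parameter at 79°N:
f = 2Ω sin φ = 2 × 7.29×10⁻⁵ × sin 79° = 1.43×10⁻⁴ s⁻¹
Geostrophic balance rearranged: |∂P/∂n| = f ρ V_g
|∂P/∂n| = 1.43×10⁻⁴ × 1.23 × 37.0 = 6.51×10⁻³ Pa/m
Isobar spacing: Δn = ΔP/|∂P/∂n| = 500 Pa / 6.51×10⁻³ Pa/m = 76764 m ≈ 77 km

77 km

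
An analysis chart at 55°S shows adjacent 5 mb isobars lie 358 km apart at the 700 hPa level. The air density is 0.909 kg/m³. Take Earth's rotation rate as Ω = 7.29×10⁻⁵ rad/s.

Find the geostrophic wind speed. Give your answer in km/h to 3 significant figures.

46.3 km/h

Coriolis parameter at 55°S:
f = 2Ω sin φ = 2 × 7.29×10⁻⁵ × sin 55° = 1.19×10⁻⁴ s⁻¹
Pressure gradient: |∂P/∂n| = 500 Pa / 358000 m = 1.40×10⁻³ Pa/m
Geostrophic balance (pressure-gradient force = Coriolis force):
V_g = (1/(fρ)) |∂P/∂n| = 1.40×10⁻³ / (1.19×10⁻⁴ × 0.909) = 12.9 m/s
Converting: 12.9 m/s × 3.6 = 46.3 km/h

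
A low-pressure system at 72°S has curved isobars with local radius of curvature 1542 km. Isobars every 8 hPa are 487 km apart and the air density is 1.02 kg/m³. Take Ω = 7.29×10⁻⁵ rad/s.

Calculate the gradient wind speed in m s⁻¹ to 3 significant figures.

11.0 m s⁻¹

Coriolis parameter at 72°S:
f = 2Ω sin φ = 2 × 7.29×10⁻⁵ × sin 72° = 1.39×10⁻⁴ s⁻¹
Pressure gradient: |∂P/∂n| = 800 Pa / 487000 m = 1.64×10⁻³ Pa/m
Geostrophic speed: V_g = |∂P/∂n|/(fρ) = 1.64×10⁻³/(1.39×10⁻⁴ × 1.02) = 11.6 m/s
Around a low, centrifugal force acts outward with Coriolis, so pressure-gradient force balances both:
(1/ρ)|∂P/∂n| = fV + V²/R  →  V² + fR·V − fR·V_g = 0
With fR = 1.39×10⁻⁴ × 1542×10³ m = 214 m/s:
V = [−fR + √((fR)² + 4 fR V_g)]/2 = [−214 + √(214² + 4×214×11.6)]/2 = 11 m/s
Subgeostrophic (V < V_g = 11.6 m/s), as expected around a low.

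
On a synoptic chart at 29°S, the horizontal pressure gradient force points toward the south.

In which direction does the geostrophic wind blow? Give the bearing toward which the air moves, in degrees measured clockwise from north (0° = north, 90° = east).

090°

The pressure-gradient force points toward the south (bearing 180°).
Geostrophic balance: in the Southern Hemisphere the Coriolis force deflects motion to the left, so the geostrophic wind blows 90° to the left of the pressure-gradient force (low pressure on the right).
Rotating 180° by 90° counterclockwise gives 090° — the wind blows toward the east.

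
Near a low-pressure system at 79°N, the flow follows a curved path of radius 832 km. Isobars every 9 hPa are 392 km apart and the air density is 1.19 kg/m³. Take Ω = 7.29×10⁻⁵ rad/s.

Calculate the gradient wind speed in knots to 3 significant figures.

Coriolis parameter at 79°N:
f = 2Ω sin φ = 2 × 7.29×10⁻⁵ × sin 79° = 1.43×10⁻⁴ s⁻¹
Pressure gradient: |∂P/∂n| = 900 Pa / 392000 m = 2.30×10⁻³ Pa/m
Geostrophic speed: V_g = |∂P/∂n|/(fρ) = 2.30×10⁻³/(1.43×10⁻⁴ × 1.19) = 13.5 m/s
Around a low, centrifugal force acts outward with Coriolis, so pressure-gradient force balances both:
(1/ρ)|∂P/∂n| = fV + V²/R  →  V² + fR·V − fR·V_g = 0
With fR = 1.43×10⁻⁴ × 832×10³ m = 119 m/s:
V = [−fR + √((fR)² + 4 fR V_g)]/2 = [−119 + √(119² + 4×119×13.5)]/2 = 12.2 m/s
Subgeostrophic (V < V_g = 13.5 m/s), as expected around a low.
Converting: 12.2 m/s × 1.944 = 23.8 knots

23.8 knots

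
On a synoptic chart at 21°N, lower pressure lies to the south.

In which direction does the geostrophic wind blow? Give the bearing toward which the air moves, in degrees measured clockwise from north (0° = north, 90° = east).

270°

The pressure-gradient force points toward the south (bearing 180°).
Geostrophic balance: in the Northern Hemisphere the Coriolis force deflects motion to the right, so the geostrophic wind blows 90° to the right of the pressure-gradient force (low pressure on the left).
Rotating 180° by 90° clockwise gives 270° — the wind blows toward the west.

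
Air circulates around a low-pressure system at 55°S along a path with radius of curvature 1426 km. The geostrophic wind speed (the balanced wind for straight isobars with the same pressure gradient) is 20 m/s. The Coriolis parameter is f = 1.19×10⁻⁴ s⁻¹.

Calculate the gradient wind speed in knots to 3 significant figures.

Around a low, centrifugal force acts outward with Coriolis, so pressure-gradient force balances both:
(1/ρ)|∂P/∂n| = fV + V²/R  →  V² + fR·V − fR·V_g = 0
With fR = 1.19×10⁻⁴ × 1426×10³ m = 170 m/s:
V = [−fR + √((fR)² + 4 fR V_g)]/2 = [−170 + √(170² + 4×170×20)]/2 = 18.1 m/s
Subgeostrophic (V < V_g = 20 m/s), as expected around a low.
Converting: 18.1 m/s × 1.944 = 35.1 knots

35.1 knots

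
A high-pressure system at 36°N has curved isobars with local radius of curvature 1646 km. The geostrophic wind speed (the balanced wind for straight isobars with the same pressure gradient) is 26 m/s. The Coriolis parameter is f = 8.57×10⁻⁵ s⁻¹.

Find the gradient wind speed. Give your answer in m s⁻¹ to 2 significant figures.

34 m s⁻¹

Around a high, pressure-gradient force acts outward with centrifugal, so Coriolis balances both:
fV = (1/ρ)|∂P/∂n| + V²/R  →  V² − fR·V + fR·V_g = 0
With fR = 8.57×10⁻⁵ × 1646×10³ m = 141 m/s:
V = [fR − √((fR)² − 4 fR V_g)]/2 = [141 − √(141² − 4×141×26)]/2 = 34.4 m/s
Supergeostrophic (V > V_g = 26 m/s), as expected around a high.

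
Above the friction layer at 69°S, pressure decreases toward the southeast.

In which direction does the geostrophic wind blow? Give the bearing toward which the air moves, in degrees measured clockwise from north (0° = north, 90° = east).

045°

The pressure-gradient force points toward the southeast (bearing 135°).
Geostrophic balance: in the Southern Hemisphere the Coriolis force deflects motion to the left, so the geostrophic wind blows 90° to the left of the pressure-gradient force (low pressure on the right).
Rotating 135° by 90° counterclockwise gives 045° — the wind blows toward the northeast.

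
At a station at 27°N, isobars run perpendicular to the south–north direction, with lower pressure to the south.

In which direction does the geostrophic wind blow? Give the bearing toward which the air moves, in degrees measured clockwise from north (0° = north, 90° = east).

270°

The pressure-gradient force points toward the south (bearing 180°).
Geostrophic balance: in the Northern Hemisphere the Coriolis force deflects motion to the right, so the geostrophic wind blows 90° to the right of the pressure-gradient force (low pressure on the left).
Rotating 180° by 90° clockwise gives 270° — the wind blows toward the west.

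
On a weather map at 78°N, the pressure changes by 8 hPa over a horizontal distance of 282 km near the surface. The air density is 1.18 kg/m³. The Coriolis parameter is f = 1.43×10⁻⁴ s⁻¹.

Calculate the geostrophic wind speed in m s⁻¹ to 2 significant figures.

Pressure gradient: |∂P/∂n| = 800 Pa / 282000 m = 2.84×10⁻³ Pa/m
Geostrophic balance (pressure-gradient force = Coriolis force):
V_g = (1/(fρ)) |∂P/∂n| = 2.84×10⁻³ / (1.43×10⁻⁴ × 1.18) = 16.8 m/s

17 m s⁻¹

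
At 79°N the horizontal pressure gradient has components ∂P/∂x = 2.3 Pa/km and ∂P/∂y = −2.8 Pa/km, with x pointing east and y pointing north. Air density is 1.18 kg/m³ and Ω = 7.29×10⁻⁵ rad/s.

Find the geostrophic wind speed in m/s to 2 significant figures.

21 m/s

Coriolis parameter at 79°N:
f = 2Ω sin φ = 2 × 7.29×10⁻⁵ × sin 79° = 1.43×10⁻⁴ s⁻¹
Component geostrophic relations (x east, y north):
u_g = −(1/(fρ)) ∂P/∂y,  v_g = (1/(fρ)) ∂P/∂x
u_g = −(−2.8×10⁻³)/(1.43×10⁻⁴ × 1.18) = 16.6 m/s;  v_g = (2.3×10⁻³)/(1.43×10⁻⁴ × 1.18) = 13.6 m/s
|V_g| = √(u_g² + v_g²) = 21.5 m/s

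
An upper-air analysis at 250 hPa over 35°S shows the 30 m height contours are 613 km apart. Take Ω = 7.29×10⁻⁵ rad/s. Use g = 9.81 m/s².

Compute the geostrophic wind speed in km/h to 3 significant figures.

20.7 km/h

Coriolis parameter at 35°S:
f = 2Ω sin φ = 2 × 7.29×10⁻⁵ × sin 35° = 8.36×10⁻⁵ s⁻¹
Height gradient: |∂Z/∂n| = 30 m / 613000 m = 4.89×10⁻⁵
On a pressure surface, geostrophic balance gives V_g = (g/f)|∂Z/∂n|:
V_g = 9.81 × 4.89×10⁻⁵ / 8.36×10⁻⁵ = 5.74 m/s
Converting: 5.74 m/s × 3.6 = 20.7 km/h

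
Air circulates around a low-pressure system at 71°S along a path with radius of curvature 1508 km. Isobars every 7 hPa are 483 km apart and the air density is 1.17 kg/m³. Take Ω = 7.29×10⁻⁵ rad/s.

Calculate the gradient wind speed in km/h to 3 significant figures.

Coriolis parameter at 71°S:
f = 2Ω sin φ = 2 × 7.29×10⁻⁵ × sin 71° = 1.38×10⁻⁴ s⁻¹
Pressure gradient: |∂P/∂n| = 700 Pa / 483000 m = 1.45×10⁻³ Pa/m
Geostrophic speed: V_g = |∂P/∂n|/(fρ) = 1.45×10⁻³/(1.38×10⁻⁴ × 1.17) = 8.99 m/s
Around a low, centrifugal force acts outward with Coriolis, so pressure-gradient force balances both:
(1/ρ)|∂P/∂n| = fV + V²/R  →  V² + fR·V − fR·V_g = 0
With fR = 1.38×10⁻⁴ × 1508×10³ m = 208 m/s:
V = [−fR + √((fR)² + 4 fR V_g)]/2 = [−208 + √(208² + 4×208×8.99)]/2 = 8.63 m/s
Subgeostrophic (V < V_g = 8.99 m/s), as expected around a low.
Converting: 8.63 m/s × 3.6 = 31.1 km/h

31.1 km/h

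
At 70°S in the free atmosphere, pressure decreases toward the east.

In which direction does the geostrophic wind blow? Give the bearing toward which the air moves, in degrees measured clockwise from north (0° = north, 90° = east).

000°

The pressure-gradient force points toward the east (bearing 090°).
Geostrophic balance: in the Southern Hemisphere the Coriolis force deflects motion to the left, so the geostrophic wind blows 90° to the left of the pressure-gradient force (low pressure on the right).
Rotating 090° by 90° counterclockwise gives 000° — the wind blows toward the north.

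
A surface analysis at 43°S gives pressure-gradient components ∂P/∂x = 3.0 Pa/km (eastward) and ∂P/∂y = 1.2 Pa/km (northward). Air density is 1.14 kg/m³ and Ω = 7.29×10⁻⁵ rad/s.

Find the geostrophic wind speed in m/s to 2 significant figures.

Coriolis parameter at 43°S:
f = 2Ω sin φ = 2 × 7.29×10⁻⁵ × sin 43° = 9.94×10⁻⁵ s⁻¹
In the Southern Hemisphere f is negative: f = −9.94×10⁻⁵ s⁻¹.
Component geostrophic relations (x east, y north):
u_g = −(1/(fρ)) ∂P/∂y,  v_g = (1/(fρ)) ∂P/∂x
u_g = −(1.2×10⁻³)/(−9.94×10⁻⁵ × 1.14) = 10.6 m/s;  v_g = (3.0×10⁻³)/(−9.94×10⁻⁵ × 1.14) = −26.5 m/s
|V_g| = √(u_g² + v_g²) = 28.5 m/s

29 m/s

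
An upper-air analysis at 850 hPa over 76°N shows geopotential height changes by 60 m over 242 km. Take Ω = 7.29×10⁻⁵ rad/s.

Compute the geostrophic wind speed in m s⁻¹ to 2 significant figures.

Coriolis parameter at 76°N:
f = 2Ω sin φ = 2 × 7.29×10⁻⁵ × sin 76° = 1.41×10⁻⁴ s⁻¹
Height gradient: |∂Z/∂n| = 60 m / 242000 m = 2.48×10⁻⁴
On a pressure surface, geostrophic balance gives V_g = (g/f)|∂Z/∂n|:
V_g = 9.81 × 2.48×10⁻⁴ / 1.41×10⁻⁴ = 17.2 m/s

17 m s⁻¹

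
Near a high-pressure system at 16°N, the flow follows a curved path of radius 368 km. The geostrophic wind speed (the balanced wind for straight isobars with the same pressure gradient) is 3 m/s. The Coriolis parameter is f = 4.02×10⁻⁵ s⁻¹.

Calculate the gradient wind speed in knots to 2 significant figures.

8.1 knots

Around a high, pressure-gradient force acts outward with centrifugal, so Coriolis balances both:
fV = (1/ρ)|∂P/∂n| + V²/R  →  V² − fR·V + fR·V_g = 0
With fR = 4.02×10⁻⁵ × 368×10³ m = 14.8 m/s:
V = [fR − √((fR)² − 4 fR V_g)]/2 = [14.8 − √(14.8² − 4×14.8×3)]/2 = 4.18 m/s
Supergeostrophic (V > V_g = 3 m/s), as expected around a high.
Converting: 4.18 m/s × 1.944 = 8.1 knots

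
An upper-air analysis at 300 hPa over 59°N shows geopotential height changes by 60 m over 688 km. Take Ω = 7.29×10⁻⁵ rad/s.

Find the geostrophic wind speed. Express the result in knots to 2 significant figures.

13 knots

Coriolis parameter at 59°N:
f = 2Ω sin φ = 2 × 7.29×10⁻⁵ × sin 59° = 1.25×10⁻⁴ s⁻¹
Height gradient: |∂Z/∂n| = 60 m / 688000 m = 8.72×10⁻⁵
On a pressure surface, geostrophic balance gives V_g = (g/f)|∂Z/∂n|:
V_g = 9.81 × 8.72×10⁻⁵ / 1.25×10⁻⁴ = 6.85 m/s
Converting: 6.85 m/s × 1.944 = 13 knots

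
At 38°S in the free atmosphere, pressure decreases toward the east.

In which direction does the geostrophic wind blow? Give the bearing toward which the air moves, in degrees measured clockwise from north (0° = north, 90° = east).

The pressure-gradient force points toward the east (bearing 090°).
Geostrophic balance: in the Southern Hemisphere the Coriolis force deflects motion to the left, so the geostrophic wind blows 90° to the left of the pressure-gradient force (low pressure on the right).
Rotating 090° by 90° counterclockwise gives 000° — the wind blows toward the north.

000°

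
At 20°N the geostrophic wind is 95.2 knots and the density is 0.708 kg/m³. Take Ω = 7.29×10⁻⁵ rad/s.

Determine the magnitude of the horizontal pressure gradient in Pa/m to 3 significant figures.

1.73×10⁻³ Pa/m

Coriolis parameter at 20°N:
f = 2Ω sin φ = 2 × 7.29×10⁻⁵ × sin 20° = 4.99×10⁻⁵ s⁻¹
Wind speed in SI: 95.2 knots = 49.0 m/s
Geostrophic balance rearranged: |∂P/∂n| = f ρ V_g
|∂P/∂n| = 4.99×10⁻⁵ × 0.708 × 49.0 = 1.73×10⁻³ Pa/m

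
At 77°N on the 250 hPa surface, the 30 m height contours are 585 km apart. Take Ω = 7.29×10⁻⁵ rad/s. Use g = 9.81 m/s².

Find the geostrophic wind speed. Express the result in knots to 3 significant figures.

Coriolis parameter at 77°N:
f = 2Ω sin φ = 2 × 7.29×10⁻⁵ × sin 77° = 1.42×10⁻⁴ s⁻¹
Height gradient: |∂Z/∂n| = 30 m / 585000 m = 5.13×10⁻⁵
On a pressure surface, geostrophic balance gives V_g = (g/f)|∂Z/∂n|:
V_g = 9.81 × 5.13×10⁻⁵ / 1.42×10⁻⁴ = 3.54 m/s
Converting: 3.54 m/s × 1.944 = 6.88 knots

6.88 knots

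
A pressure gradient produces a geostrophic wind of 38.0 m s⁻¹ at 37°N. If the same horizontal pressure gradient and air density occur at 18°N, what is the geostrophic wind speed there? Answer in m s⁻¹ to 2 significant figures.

74 m s⁻¹

With the same pressure gradient and density, V_g ∝ 1/f ∝ 1/sin φ.
V₂ = V₁ · sin φ₁ / sin φ₂ = 38.0 × sin 37° / sin 18°
V₂ = 38.0 × 0.6018/0.3090 = 74 m s⁻¹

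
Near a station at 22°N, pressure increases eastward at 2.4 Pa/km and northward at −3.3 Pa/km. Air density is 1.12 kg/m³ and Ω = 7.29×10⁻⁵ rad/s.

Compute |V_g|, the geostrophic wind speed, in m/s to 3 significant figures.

Coriolis parameter at 22°N:
f = 2Ω sin φ = 2 × 7.29×10⁻⁵ × sin 22° = 5.46×10⁻⁵ s⁻¹
Component geostrophic relations (x east, y north):
u_g = −(1/(fρ)) ∂P/∂y,  v_g = (1/(fρ)) ∂P/∂x
u_g = −(−3.3×10⁻³)/(5.46×10⁻⁵ × 1.12) = 53.9 m/s;  v_g = (2.4×10⁻³)/(5.46×10⁻⁵ × 1.12) = 39.2 m/s
|V_g| = √(u_g² + v_g²) = 66.7 m/s

66.7 m/s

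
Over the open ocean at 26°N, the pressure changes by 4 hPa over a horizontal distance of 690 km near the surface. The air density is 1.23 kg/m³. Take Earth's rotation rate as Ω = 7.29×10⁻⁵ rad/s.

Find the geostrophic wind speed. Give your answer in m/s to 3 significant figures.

Coriolis parameter at 26°N:
f = 2Ω sin φ = 2 × 7.29×10⁻⁵ × sin 26° = 6.39×10⁻⁵ s⁻¹
Pressure gradient: |∂P/∂n| = 400 Pa / 690000 m = 5.80×10⁻⁴ Pa/m
Geostrophic balance (pressure-gradient force = Coriolis force):
V_g = (1/(fρ)) |∂P/∂n| = 5.80×10⁻⁴ / (6.39×10⁻⁵ × 1.23) = 7.37 m/s

7.37 m/s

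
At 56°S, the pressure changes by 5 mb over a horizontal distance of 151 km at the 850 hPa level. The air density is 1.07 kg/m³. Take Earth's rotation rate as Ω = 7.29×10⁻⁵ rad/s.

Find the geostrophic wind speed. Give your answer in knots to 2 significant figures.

Coriolis parameter at 56°S:
f = 2Ω sin φ = 2 × 7.29×10⁻⁵ × sin 56° = 1.21×10⁻⁴ s⁻¹
Pressure gradient: |∂P/∂n| = 500 Pa / 151000 m = 3.31×10⁻³ Pa/m
Geostrophic balance (pressure-gradient force = Coriolis force):
V_g = (1/(fρ)) |∂P/∂n| = 3.31×10⁻³ / (1.21×10⁻⁴ × 1.07) = 25.6 m/s
Converting: 25.6 m/s × 1.944 = 50 knots

50 knots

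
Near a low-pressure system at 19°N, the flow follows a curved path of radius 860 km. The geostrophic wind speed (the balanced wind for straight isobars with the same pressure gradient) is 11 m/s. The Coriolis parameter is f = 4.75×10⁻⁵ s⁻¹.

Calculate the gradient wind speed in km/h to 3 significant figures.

Around a low, centrifugal force acts outward with Coriolis, so pressure-gradient force balances both:
(1/ρ)|∂P/∂n| = fV + V²/R  →  V² + fR·V − fR·V_g = 0
With fR = 4.75×10⁻⁵ × 860×10³ m = 40.8 m/s:
V = [−fR + √((fR)² + 4 fR V_g)]/2 = [−40.8 + √(40.8² + 4×40.8×11)]/2 = 9.01 m/s
Subgeostrophic (V < V_g = 11 m/s), as expected around a low.
Converting: 9.01 m/s × 3.6 = 32.4 km/h

32.4 km/h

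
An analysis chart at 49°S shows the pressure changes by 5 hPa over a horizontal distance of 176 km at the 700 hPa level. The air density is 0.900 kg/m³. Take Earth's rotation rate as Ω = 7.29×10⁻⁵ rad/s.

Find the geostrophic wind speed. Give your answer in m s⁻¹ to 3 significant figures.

28.7 m s⁻¹

Coriolis parameter at 49°S:
f = 2Ω sin φ = 2 × 7.29×10⁻⁵ × sin 49° = 1.10×10⁻⁴ s⁻¹
Pressure gradient: |∂P/∂n| = 500 Pa / 176000 m = 2.84×10⁻³ Pa/m
Geostrophic balance (pressure-gradient force = Coriolis force):
V_g = (1/(fρ)) |∂P/∂n| = 2.84×10⁻³ / (1.10×10⁻⁴ × 0.900) = 28.7 m/s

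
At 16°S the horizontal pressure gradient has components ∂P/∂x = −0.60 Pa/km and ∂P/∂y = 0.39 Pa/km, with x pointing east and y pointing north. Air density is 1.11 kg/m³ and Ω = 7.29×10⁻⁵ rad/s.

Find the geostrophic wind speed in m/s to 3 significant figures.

16.0 m/s

Coriolis parameter at 16°S:
f = 2Ω sin φ = 2 × 7.29×10⁻⁵ × sin 16° = 4.02×10⁻⁵ s⁻¹
In the Southern Hemisphere f is negative: f = −4.02×10⁻⁵ s⁻¹.
Component geostrophic relations (x east, y north):
u_g = −(1/(fρ)) ∂P/∂y,  v_g = (1/(fρ)) ∂P/∂x
u_g = −(0.39×10⁻³)/(−4.02×10⁻⁵ × 1.11) = 8.74 m/s;  v_g = (−0.60×10⁻³)/(−4.02×10⁻⁵ × 1.11) = 13.5 m/s
|V_g| = √(u_g² + v_g²) = 16.0 m/s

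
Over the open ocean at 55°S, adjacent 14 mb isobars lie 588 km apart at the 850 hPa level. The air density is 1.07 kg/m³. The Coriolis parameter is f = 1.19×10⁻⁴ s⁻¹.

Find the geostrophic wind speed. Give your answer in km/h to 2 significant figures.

Pressure gradient: |∂P/∂n| = 1400 Pa / 588000 m = 2.38×10⁻³ Pa/m
Geostrophic balance (pressure-gradient force = Coriolis force):
V_g = (1/(fρ)) |∂P/∂n| = 2.38×10⁻³ / (1.19×10⁻⁴ × 1.07) = 18.7 m/s
Converting: 18.7 m/s × 3.6 = 67 km/h

67 km/h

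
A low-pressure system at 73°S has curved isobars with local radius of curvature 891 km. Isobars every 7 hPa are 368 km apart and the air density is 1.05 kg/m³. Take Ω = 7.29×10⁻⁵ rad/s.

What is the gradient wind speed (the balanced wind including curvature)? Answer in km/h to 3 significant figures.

Coriolis parameter at 73°S:
f = 2Ω sin φ = 2 × 7.29×10⁻⁵ × sin 73° = 1.39×10⁻⁴ s⁻¹
Pressure gradient: |∂P/∂n| = 700 Pa / 368000 m = 1.90×10⁻³ Pa/m
Geostrophic speed: V_g = |∂P/∂n|/(fρ) = 1.90×10⁻³/(1.39×10⁻⁴ × 1.05) = 13.0 m/s
Around a low, centrifugal force acts outward with Coriolis, so pressure-gradient force balances both:
(1/ρ)|∂P/∂n| = fV + V²/R  →  V² + fR·V − fR·V_g = 0
With fR = 1.39×10⁻⁴ × 891×10³ m = 124 m/s:
V = [−fR + √((fR)² + 4 fR V_g)]/2 = [−124 + √(124² + 4×124×13)]/2 = 11.9 m/s
Subgeostrophic (V < V_g = 13 m/s), as expected around a low.
Converting: 11.9 m/s × 3.6 = 42.7 km/h

42.7 km/h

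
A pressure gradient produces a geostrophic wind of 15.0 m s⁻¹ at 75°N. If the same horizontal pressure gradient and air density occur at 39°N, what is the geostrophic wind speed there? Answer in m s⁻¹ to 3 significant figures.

With the same pressure gradient and density, V_g ∝ 1/f ∝ 1/sin φ.
V₂ = V₁ · sin φ₁ / sin φ₂ = 15.0 × sin 75° / sin 39°
V₂ = 15.0 × 0.9659/0.6293 = 23.0 m s⁻¹

23.0 m s⁻¹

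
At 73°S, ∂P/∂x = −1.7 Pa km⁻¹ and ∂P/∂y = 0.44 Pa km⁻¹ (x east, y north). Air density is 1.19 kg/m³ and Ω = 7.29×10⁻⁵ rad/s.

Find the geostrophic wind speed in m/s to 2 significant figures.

11 m/s

Coriolis parameter at 73°S:
f = 2Ω sin φ = 2 × 7.29×10⁻⁵ × sin 73° = 1.39×10⁻⁴ s⁻¹
In the Southern Hemisphere f is negative: f = −1.39×10⁻⁴ s⁻¹.
Component geostrophic relations (x east, y north):
u_g = −(1/(fρ)) ∂P/∂y,  v_g = (1/(fρ)) ∂P/∂x
u_g = −(0.44×10⁻³)/(−1.39×10⁻⁴ × 1.19) = 2.65 m/s;  v_g = (−1.7×10⁻³)/(−1.39×10⁻⁴ × 1.19) = 10.2 m/s
|V_g| = √(u_g² + v_g²) = 10.6 m/s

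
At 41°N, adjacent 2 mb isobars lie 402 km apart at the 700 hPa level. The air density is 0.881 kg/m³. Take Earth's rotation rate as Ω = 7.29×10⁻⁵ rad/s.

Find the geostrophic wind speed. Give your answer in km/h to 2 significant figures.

Coriolis parameter at 41°N:
f = 2Ω sin φ = 2 × 7.29×10⁻⁵ × sin 41° = 9.57×10⁻⁵ s⁻¹
Pressure gradient: |∂P/∂n| = 200 Pa / 402000 m = 4.98×10⁻⁴ Pa/m
Geostrophic balance (pressure-gradient force = Coriolis force):
V_g = (1/(fρ)) |∂P/∂n| = 4.98×10⁻⁴ / (9.57×10⁻⁵ × 0.881) = 5.90 m/s
Converting: 5.90 m/s × 3.6 = 21 km/h

21 km/h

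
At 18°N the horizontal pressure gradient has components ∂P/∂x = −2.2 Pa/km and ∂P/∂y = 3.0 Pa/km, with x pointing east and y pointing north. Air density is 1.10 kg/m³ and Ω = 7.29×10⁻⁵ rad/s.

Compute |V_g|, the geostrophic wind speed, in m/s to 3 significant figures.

75.1 m/s

Coriolis parameter at 18°N:
f = 2Ω sin φ = 2 × 7.29×10⁻⁵ × sin 18° = 4.51×10⁻⁵ s⁻¹
Component geostrophic relations (x east, y north):
u_g = −(1/(fρ)) ∂P/∂y,  v_g = (1/(fρ)) ∂P/∂x
u_g = −(3.0×10⁻³)/(4.51×10⁻⁵ × 1.10) = −60.5 m/s;  v_g = (−2.2×10⁻³)/(4.51×10⁻⁵ × 1.10) = −44.4 m/s
|V_g| = √(u_g² + v_g²) = 75.1 m/s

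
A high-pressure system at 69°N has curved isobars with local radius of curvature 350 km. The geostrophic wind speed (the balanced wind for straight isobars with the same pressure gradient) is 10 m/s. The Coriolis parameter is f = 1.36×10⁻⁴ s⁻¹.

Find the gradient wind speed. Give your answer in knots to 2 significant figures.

Around a high, pressure-gradient force acts outward with centrifugal, so Coriolis balances both:
fV = (1/ρ)|∂P/∂n| + V²/R  →  V² − fR·V + fR·V_g = 0
With fR = 1.36×10⁻⁴ × 350×10³ m = 47.6 m/s:
V = [fR − √((fR)² − 4 fR V_g)]/2 = [47.6 − √(47.6² − 4×47.6×10)]/2 = 14.3 m/s
Supergeostrophic (V > V_g = 10 m/s), as expected around a high.
Converting: 14.3 m/s × 1.944 = 28 knots

28 knots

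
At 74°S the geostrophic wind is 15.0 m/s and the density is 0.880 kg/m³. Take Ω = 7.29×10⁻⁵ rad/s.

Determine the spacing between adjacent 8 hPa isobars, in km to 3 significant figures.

432 km

Coriolis parameter at 74°S:
f = 2Ω sin φ = 2 × 7.29×10⁻⁵ × sin 74° = 1.40×10⁻⁴ s⁻¹
Geostrophic balance rearranged: |∂P/∂n| = f ρ V_g
|∂P/∂n| = 1.40×10⁻⁴ × 0.880 × 15.0 = 1.85×10⁻³ Pa/m
Isobar spacing: Δn = ΔP/|∂P/∂n| = 800 Pa / 1.85×10⁻³ Pa/m = 432431 m ≈ 432 km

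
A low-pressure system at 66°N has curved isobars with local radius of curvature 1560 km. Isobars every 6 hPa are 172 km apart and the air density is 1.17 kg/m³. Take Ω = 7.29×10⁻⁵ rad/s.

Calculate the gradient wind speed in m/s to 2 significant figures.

Coriolis parameter at 66°N:
f = 2Ω sin φ = 2 × 7.29×10⁻⁵ × sin 66° = 1.33×10⁻⁴ s⁻¹
Pressure gradient: |∂P/∂n| = 600 Pa / 172000 m = 3.49×10⁻³ Pa/m
Geostrophic speed: V_g = |∂P/∂n|/(fρ) = 3.49×10⁻³/(1.33×10⁻⁴ × 1.17) = 22.4 m/s
Around a low, centrifugal force acts outward with Coriolis, so pressure-gradient force balances both:
(1/ρ)|∂P/∂n| = fV + V²/R  →  V² + fR·V − fR·V_g = 0
With fR = 1.33×10⁻⁴ × 1560×10³ m = 208 m/s:
V = [−fR + √((fR)² + 4 fR V_g)]/2 = [−208 + √(208² + 4×208×22.4)]/2 = 20.4 m/s
Subgeostrophic (V < V_g = 22.4 m/s), as expected around a low.

20 m/s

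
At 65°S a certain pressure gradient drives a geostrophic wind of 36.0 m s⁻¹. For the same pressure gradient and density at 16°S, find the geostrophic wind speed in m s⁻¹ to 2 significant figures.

120 m s⁻¹

With the same pressure gradient and density, V_g ∝ 1/f ∝ 1/sin φ.
V₂ = V₁ · sin φ₁ / sin φ₂ = 36.0 × sin 65° / sin 16°
V₂ = 36.0 × 0.9063/0.2756 = 120 m s⁻¹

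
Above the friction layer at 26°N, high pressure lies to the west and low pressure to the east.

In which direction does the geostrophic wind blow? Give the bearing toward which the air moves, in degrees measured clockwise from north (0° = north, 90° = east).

180°

The pressure-gradient force points toward the east (bearing 090°).
Geostrophic balance: in the Northern Hemisphere the Coriolis force deflects motion to the right, so the geostrophic wind blows 90° to the right of the pressure-gradient force (low pressure on the left).
Rotating 090° by 90° clockwise gives 180° — the wind blows toward the south.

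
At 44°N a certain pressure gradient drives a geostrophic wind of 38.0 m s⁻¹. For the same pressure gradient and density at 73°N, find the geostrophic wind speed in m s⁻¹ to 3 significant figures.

27.6 m s⁻¹

With the same pressure gradient and density, V_g ∝ 1/f ∝ 1/sin φ.
V₂ = V₁ · sin φ₁ / sin φ₂ = 38.0 × sin 44° / sin 73°
V₂ = 38.0 × 0.6947/0.9563 = 27.6 m s⁻¹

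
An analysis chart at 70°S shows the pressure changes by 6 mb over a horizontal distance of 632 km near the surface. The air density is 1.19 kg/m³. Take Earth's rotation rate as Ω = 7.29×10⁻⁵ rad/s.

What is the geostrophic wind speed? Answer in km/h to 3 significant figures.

21.0 km/h

Coriolis parameter at 70°S:
f = 2Ω sin φ = 2 × 7.29×10⁻⁵ × sin 70° = 1.37×10⁻⁴ s⁻¹
Pressure gradient: |∂P/∂n| = 600 Pa / 632000 m = 9.49×10⁻⁴ Pa/m
Geostrophic balance (pressure-gradient force = Coriolis force):
V_g = (1/(fρ)) |∂P/∂n| = 9.49×10⁻⁴ / (1.37×10⁻⁴ × 1.19) = 5.82 m/s
Converting: 5.82 m/s × 3.6 = 21.0 km/h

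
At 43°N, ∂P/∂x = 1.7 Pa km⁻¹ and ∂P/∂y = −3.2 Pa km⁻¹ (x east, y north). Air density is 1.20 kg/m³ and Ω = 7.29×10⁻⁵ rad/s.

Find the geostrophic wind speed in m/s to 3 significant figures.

Coriolis parameter at 43°N:
f = 2Ω sin φ = 2 × 7.29×10⁻⁵ × sin 43° = 9.94×10⁻⁵ s⁻¹
Component geostrophic relations (x east, y north):
u_g = −(1/(fρ)) ∂P/∂y,  v_g = (1/(fρ)) ∂P/∂x
u_g = −(−3.2×10⁻³)/(9.94×10⁻⁵ × 1.20) = 26.8 m/s;  v_g = (1.7×10⁻³)/(9.94×10⁻⁵ × 1.20) = 14.2 m/s
|V_g| = √(u_g² + v_g²) = 30.4 m/s

30.4 m/s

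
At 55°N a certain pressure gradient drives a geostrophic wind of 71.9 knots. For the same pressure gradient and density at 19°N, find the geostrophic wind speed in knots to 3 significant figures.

181 knots

With the same pressure gradient and density, V_g ∝ 1/f ∝ 1/sin φ.
V₂ = V₁ · sin φ₁ / sin φ₂ = 71.9 × sin 55° / sin 19°
V₂ = 71.9 × 0.8192/0.3256 = 181 knots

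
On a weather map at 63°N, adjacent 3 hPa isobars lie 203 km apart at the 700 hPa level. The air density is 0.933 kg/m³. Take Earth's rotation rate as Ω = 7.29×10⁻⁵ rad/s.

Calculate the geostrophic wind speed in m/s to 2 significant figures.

Coriolis parameter at 63°N:
f = 2Ω sin φ = 2 × 7.29×10⁻⁵ × sin 63° = 1.30×10⁻⁴ s⁻¹
Pressure gradient: |∂P/∂n| = 300 Pa / 203000 m = 1.48×10⁻³ Pa/m
Geostrophic balance (pressure-gradient force = Coriolis force):
V_g = (1/(fρ)) |∂P/∂n| = 1.48×10⁻³ / (1.30×10⁻⁴ × 0.933) = 12.2 m/s

12 m/s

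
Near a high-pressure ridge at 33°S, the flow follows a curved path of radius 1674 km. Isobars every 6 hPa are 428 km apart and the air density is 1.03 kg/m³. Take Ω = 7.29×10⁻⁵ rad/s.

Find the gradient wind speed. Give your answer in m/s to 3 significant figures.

Coriolis parameter at 33°S:
f = 2Ω sin φ = 2 × 7.29×10⁻⁵ × sin 33° = 7.94×10⁻⁵ s⁻¹
Pressure gradient: |∂P/∂n| = 600 Pa / 428000 m = 1.40×10⁻³ Pa/m
Geostrophic speed: V_g = |∂P/∂n|/(fρ) = 1.40×10⁻³/(7.94×10⁻⁵ × 1.03) = 17.1 m/s
Around a high, pressure-gradient force acts outward with centrifugal, so Coriolis balances both:
fV = (1/ρ)|∂P/∂n| + V²/R  →  V² − fR·V + fR·V_g = 0
With fR = 7.94×10⁻⁵ × 1674×10³ m = 133 m/s:
V = [fR − √((fR)² − 4 fR V_g)]/2 = [133 − √(133² − 4×133×17.1)]/2 = 20.2 m/s
Supergeostrophic (V > V_g = 17.1 m/s), as expected around a high.

20.2 m/s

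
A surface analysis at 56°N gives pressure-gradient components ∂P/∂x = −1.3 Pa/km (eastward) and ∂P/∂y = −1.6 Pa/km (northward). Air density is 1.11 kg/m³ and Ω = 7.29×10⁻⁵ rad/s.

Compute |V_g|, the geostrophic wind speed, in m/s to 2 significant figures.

15 m/s

Coriolis parameter at 56°N:
f = 2Ω sin φ = 2 × 7.29×10⁻⁵ × sin 56° = 1.21×10⁻⁴ s⁻¹
Component geostrophic relations (x east, y north):
u_g = −(1/(fρ)) ∂P/∂y,  v_g = (1/(fρ)) ∂P/∂x
u_g = −(−1.6×10⁻³)/(1.21×10⁻⁴ × 1.11) = 11.9 m/s;  v_g = (−1.3×10⁻³)/(1.21×10⁻⁴ × 1.11) = −9.69 m/s
|V_g| = √(u_g² + v_g²) = 15.4 m/s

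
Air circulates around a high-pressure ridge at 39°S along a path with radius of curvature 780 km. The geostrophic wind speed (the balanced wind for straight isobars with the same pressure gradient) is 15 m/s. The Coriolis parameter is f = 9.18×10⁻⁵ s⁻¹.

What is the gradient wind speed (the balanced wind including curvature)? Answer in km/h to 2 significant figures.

77 km/h

Around a high, pressure-gradient force acts outward with centrifugal, so Coriolis balances both:
fV = (1/ρ)|∂P/∂n| + V²/R  →  V² − fR·V + fR·V_g = 0
With fR = 9.18×10⁻⁵ × 780×10³ m = 71.6 m/s:
V = [fR − √((fR)² − 4 fR V_g)]/2 = [71.6 − √(71.6² − 4×71.6×15)]/2 = 21.4 m/s
Supergeostrophic (V > V_g = 15 m/s), as expected around a high.
Converting: 21.4 m/s × 3.6 = 77 km/h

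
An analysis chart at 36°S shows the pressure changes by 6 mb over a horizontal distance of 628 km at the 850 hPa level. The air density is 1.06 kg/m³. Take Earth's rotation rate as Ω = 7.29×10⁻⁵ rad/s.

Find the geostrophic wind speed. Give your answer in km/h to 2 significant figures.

Coriolis parameter at 36°S:
f = 2Ω sin φ = 2 × 7.29×10⁻⁵ × sin 36° = 8.57×10⁻⁵ s⁻¹
Pressure gradient: |∂P/∂n| = 600 Pa / 628000 m = 9.55×10⁻⁴ Pa/m
Geostrophic balance (pressure-gradient force = Coriolis force):
V_g = (1/(fρ)) |∂P/∂n| = 9.55×10⁻⁴ / (8.57×10⁻⁵ × 1.06) = 10.5 m/s
Converting: 10.5 m/s × 3.6 = 38 km/h

38 km/h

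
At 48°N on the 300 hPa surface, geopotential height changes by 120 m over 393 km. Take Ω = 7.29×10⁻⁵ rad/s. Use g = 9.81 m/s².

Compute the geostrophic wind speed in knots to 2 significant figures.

54 knots

Coriolis parameter at 48°N:
f = 2Ω sin φ = 2 × 7.29×10⁻⁵ × sin 48° = 1.08×10⁻⁴ s⁻¹
Height gradient: |∂Z/∂n| = 120 m / 393000 m = 3.05×10⁻⁴
On a pressure surface, geostrophic balance gives V_g = (g/f)|∂Z/∂n|:
V_g = 9.81 × 3.05×10⁻⁴ / 1.08×10⁻⁴ = 27.6 m/s
Converting: 27.6 m/s × 1.944 = 54 knots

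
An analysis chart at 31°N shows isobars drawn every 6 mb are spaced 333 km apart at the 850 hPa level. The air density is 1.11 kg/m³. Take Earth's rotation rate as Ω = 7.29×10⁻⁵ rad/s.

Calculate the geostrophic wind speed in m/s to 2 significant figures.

22 m/s

Coriolis parameter at 31°N:
f = 2Ω sin φ = 2 × 7.29×10⁻⁵ × sin 31° = 7.51×10⁻⁵ s⁻¹
Pressure gradient: |∂P/∂n| = 600 Pa / 333000 m = 1.80×10⁻³ Pa/m
Geostrophic balance (pressure-gradient force = Coriolis force):
V_g = (1/(fρ)) |∂P/∂n| = 1.80×10⁻³ / (7.51×10⁻⁵ × 1.11) = 21.6 m/s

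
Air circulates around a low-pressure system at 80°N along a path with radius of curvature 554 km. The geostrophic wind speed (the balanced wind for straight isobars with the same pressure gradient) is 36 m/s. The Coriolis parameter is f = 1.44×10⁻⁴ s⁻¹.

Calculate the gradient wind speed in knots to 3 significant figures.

Around a low, centrifugal force acts outward with Coriolis, so pressure-gradient force balances both:
(1/ρ)|∂P/∂n| = fV + V²/R  →  V² + fR·V − fR·V_g = 0
With fR = 1.44×10⁻⁴ × 554×10³ m = 79.8 m/s:
V = [−fR + √((fR)² + 4 fR V_g)]/2 = [−79.8 + √(79.8² + 4×79.8×36)]/2 = 26.9 m/s
Subgeostrophic (V < V_g = 36 m/s), as expected around a low.
Converting: 26.9 m/s × 1.944 = 52.3 knots

52.3 knots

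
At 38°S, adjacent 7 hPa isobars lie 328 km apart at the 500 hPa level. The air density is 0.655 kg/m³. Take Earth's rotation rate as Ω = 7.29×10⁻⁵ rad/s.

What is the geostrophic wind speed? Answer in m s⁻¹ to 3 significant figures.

Coriolis parameter at 38°S:
f = 2Ω sin φ = 2 × 7.29×10⁻⁵ × sin 38° = 8.98×10⁻⁵ s⁻¹
Pressure gradient: |∂P/∂n| = 700 Pa / 328000 m = 2.13×10⁻³ Pa/m
Geostrophic balance (pressure-gradient force = Coriolis force):
V_g = (1/(fρ)) |∂P/∂n| = 2.13×10⁻³ / (8.98×10⁻⁵ × 0.655) = 36.3 m/s

36.3 m s⁻¹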